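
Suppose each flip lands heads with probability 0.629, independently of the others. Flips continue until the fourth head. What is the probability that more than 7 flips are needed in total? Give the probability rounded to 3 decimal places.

Needing more than 7 flips ⇔ fewer than 4 successes in the first 7. With X ~ Binomial(7, 0.629), P(Y > 7) = P(X ≤ 3).
  k=0: C(7,0)·0.629^0·0.371^7 = 0.00097
  k=1: C(7,1)·0.629^1·0.371^6 = 0.01148
  k=2: C(7,2)·0.629^2·0.371^5 = 0.05840
  k=3: C(7,3)·0.629^3·0.371^4 = 0.16501
P(X ≤ 3) = 0.23586

0.236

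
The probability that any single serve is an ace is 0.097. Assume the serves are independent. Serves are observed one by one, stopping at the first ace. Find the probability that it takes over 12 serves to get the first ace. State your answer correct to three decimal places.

0.294

Y = number of serves to the first success; geometric, p = 0.097.
P(Y > 12) = P(first 12 all fail) = (1−p)^12 = 0.29394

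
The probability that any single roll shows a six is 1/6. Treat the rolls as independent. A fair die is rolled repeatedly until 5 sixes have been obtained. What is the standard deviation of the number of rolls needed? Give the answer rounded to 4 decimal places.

12.2474

Y = total rolls until the fifth success; negative binomial with r=5, p=0.166667.
SD(Y) = √[r(1−p)/p²] = √(150.000000) = 12.247449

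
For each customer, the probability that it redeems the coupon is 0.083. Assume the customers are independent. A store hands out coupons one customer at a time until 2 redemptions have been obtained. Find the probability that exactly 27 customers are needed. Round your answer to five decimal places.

Y = trial on which the second success occurs; negative binomial, r=2, p=0.083.
P(Y=27) = C(26,1) · p^2 · (1−p)^25
= 26 · 0.006889 · 0.11461 = 0.0205288

0.02053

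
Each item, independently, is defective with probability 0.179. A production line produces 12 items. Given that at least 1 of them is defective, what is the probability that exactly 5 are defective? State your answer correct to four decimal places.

0.0404

X ~ Binomial(12, 0.179). Want P(X=5 | X≥1) = P(X=5) / P(X≥1).
P(X=5) = C(12,5)·0.179^5·0.821^7 = 0.036593
P(X≥1) = 1 − 0.093782 = 0.906218
Ratio = 0.036593 / 0.906218 = 0.040379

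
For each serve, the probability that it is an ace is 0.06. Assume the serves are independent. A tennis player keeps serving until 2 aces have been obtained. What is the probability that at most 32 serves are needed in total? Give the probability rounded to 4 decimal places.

0.5799

Finishing within 32 serves ⇔ at least 2 successes in the first 32. With X ~ Binomial(32, 0.06), P(Y ≤ 32) = 1 − P(X ≤ 1).
  k=0: C(32,0)·0.06^0·0.94^32 = 0.138067
  k=1: C(32,1)·0.06^1·0.94^31 = 0.282010
1 − 0.420078 = 0.579922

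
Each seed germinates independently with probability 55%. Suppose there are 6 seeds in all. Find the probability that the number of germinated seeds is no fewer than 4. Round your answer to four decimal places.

X ~ Binomial(6, 0.55); P(X ≥ 4) = Σ C(6,k) p^k (1−p)^(6−k) over k:
  k=4: C(6,4)·0.55^4·0.45^2 = 0.277950
  k=5: C(6,5)·0.55^5·0.45^1 = 0.135887
  k=6: C(6,6)·0.55^6·0.45^0 = 0.027681
Total = 0.441518

0.4415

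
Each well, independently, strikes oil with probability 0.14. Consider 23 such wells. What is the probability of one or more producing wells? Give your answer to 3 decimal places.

P(at least one) = 1 − P(none) = 1 − (1 − 0.14)^23
= 1 − 0.03115 = 0.96885

0.969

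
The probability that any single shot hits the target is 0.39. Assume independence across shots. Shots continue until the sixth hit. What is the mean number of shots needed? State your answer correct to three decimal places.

15.385

Y = total shots until the sixth success; negative binomial with r=6, p=0.39.
E[Y] = r / p = 6 / 0.39 = 15.38462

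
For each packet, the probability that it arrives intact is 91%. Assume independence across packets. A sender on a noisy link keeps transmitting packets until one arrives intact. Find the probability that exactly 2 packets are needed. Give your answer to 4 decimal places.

Geometric (trials to first success), p = 0.91.
P(Y = 2) = (1−p)^1 · p = 0.09 · 0.91 = 0.081900

0.0819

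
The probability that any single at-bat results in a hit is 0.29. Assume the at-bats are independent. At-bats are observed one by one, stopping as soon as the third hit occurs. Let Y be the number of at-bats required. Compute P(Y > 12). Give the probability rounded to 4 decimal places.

Needing more than 12 at-bats ⇔ fewer than 3 successes in the first 12. With X ~ Binomial(12, 0.29), P(Y > 12) = P(X ≤ 2).
  k=0: C(12,0)·0.29^0·0.71^12 = 0.016410
  k=1: C(12,1)·0.29^1·0.71^11 = 0.080431
  k=2: C(12,2)·0.29^2·0.71^10 = 0.180686
P(X ≤ 2) = 0.277526

0.2775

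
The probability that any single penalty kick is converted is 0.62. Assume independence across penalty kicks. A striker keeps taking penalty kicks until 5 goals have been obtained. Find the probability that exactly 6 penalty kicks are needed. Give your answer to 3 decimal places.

0.174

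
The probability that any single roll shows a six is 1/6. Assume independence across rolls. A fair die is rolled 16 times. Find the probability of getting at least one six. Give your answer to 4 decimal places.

0.9459

P(at least one) = 1 − P(none) = 1 − (1 − 0.166667)^16
= 1 − 0.054088 = 0.945912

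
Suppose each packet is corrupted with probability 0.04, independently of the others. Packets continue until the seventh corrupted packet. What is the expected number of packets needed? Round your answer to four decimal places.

175.0000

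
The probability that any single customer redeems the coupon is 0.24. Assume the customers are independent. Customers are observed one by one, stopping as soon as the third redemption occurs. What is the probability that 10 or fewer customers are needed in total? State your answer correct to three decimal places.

Finishing within 10 customers ⇔ at least 3 successes in the first 10. With X ~ Binomial(10, 0.24), P(Y ≤ 10) = 1 − P(X ≤ 2).
  k=0: C(10,0)·0.24^0·0.76^10 = 0.06429
  k=1: C(10,1)·0.24^1·0.76^9 = 0.20302
  k=2: C(10,2)·0.24^2·0.76^8 = 0.28850
1 − 0.55581 = 0.44419

0.444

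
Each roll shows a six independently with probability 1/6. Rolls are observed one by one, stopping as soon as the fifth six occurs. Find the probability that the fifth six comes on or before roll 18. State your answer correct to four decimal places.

0.1682

Finishing within 18 rolls ⇔ at least 5 successes in the first 18. With X ~ Binomial(18, 0.166667), P(Y ≤ 18) = 1 − P(X ≤ 4).
  k=0: C(18,0)·0.166667^0·0.833333^18 = 0.037561
  k=1: C(18,1)·0.166667^1·0.833333^17 = 0.135220
  k=2: C(18,2)·0.166667^2·0.833333^16 = 0.229874
  k=3: C(18,3)·0.166667^3·0.833333^15 = 0.245198
  k=4: C(18,4)·0.166667^4·0.833333^14 = 0.183899
1 − 0.831752 = 0.168248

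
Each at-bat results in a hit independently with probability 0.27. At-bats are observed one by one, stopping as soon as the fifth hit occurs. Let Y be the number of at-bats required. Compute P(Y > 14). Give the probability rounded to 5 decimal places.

Needing more than 14 at-bats ⇔ fewer than 5 successes in the first 14. With X ~ Binomial(14, 0.27), P(Y > 14) = P(X ≤ 4).
  k=0: C(14,0)·0.27^0·0.73^14 = 0.0122045
  k=1: C(14,1)·0.27^1·0.73^13 = 0.0631959
  k=2: C(14,2)·0.27^2·0.73^12 = 0.1519299
  k=3: C(14,3)·0.27^3·0.73^11 = 0.2247730
  k=4: C(14,4)·0.27^4·0.73^10 = 0.2286219
P(X ≤ 4) = 0.6807252

0.68073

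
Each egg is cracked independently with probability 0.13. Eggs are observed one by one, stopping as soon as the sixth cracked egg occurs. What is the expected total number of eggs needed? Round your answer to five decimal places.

Y = total eggs until the sixth success; negative binomial with r=6, p=0.13.
E[Y] = r / p = 6 / 0.13 = 46.1538462

46.15385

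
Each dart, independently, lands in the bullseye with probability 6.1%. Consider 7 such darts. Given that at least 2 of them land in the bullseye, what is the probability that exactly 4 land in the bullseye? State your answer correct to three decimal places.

X ~ Binomial(7, 0.061). Want P(X=4 | X≥2) = P(X=4) / P(X≥2).
P(X=4) = C(7,4)·0.061^4·0.939^3 = 0.00040
P(X≥2) = 1 − 0.64366 − 0.29270 = 0.06364
Ratio = 0.00040 / 0.06364 = 0.00630

0.006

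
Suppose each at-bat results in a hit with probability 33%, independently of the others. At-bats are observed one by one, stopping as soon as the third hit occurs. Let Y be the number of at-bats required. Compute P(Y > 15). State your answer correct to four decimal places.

Needing more than 15 at-bats ⇔ fewer than 3 successes in the first 15. With X ~ Binomial(15, 0.33), P(Y > 15) = P(X ≤ 2).
  k=0: C(15,0)·0.33^0·0.67^15 = 0.002461
  k=1: C(15,1)·0.33^1·0.67^14 = 0.018182
  k=2: C(15,2)·0.33^2·0.67^13 = 0.062689
P(X ≤ 2) = 0.083332

0.0833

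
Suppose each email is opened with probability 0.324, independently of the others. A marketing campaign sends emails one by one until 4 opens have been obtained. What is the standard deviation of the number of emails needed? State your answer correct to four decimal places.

Y = total emails until the fourth success; negative binomial with r=4, p=0.324.
SD(Y) = √[r(1−p)/p²] = √(25.758269) = 5.075260

5.0753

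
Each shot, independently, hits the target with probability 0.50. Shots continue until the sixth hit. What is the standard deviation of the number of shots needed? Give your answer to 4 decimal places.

Y = total shots until the sixth success; negative binomial with r=6, p=0.50.
SD(Y) = √[r(1−p)/p²] = √(12.000000) = 3.464102

3.4641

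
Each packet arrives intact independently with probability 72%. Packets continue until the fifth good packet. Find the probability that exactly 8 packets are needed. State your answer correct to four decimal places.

0.1487

Y = trial on which the fifth success occurs; negative binomial, r=5, p=0.72.
P(Y=8) = C(7,4) · p^5 · (1−p)^3
= 35 · 0.19349 · 0.021952 = 0.148664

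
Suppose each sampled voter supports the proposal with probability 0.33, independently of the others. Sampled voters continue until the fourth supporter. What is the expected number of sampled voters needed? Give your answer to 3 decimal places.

12.121

Y = total sampled voters until the fourth success; negative binomial with r=4, p=0.33.
E[Y] = r / p = 4 / 0.33 = 12.12121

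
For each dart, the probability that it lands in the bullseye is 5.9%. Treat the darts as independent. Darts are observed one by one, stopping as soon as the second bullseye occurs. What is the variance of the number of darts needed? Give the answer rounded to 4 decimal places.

540.6492

Y = total darts until the second success; negative binomial with r=2, p=0.059.
Var(Y) = r(1−p)/p² = 2·0.941 / 0.059² = 540.649239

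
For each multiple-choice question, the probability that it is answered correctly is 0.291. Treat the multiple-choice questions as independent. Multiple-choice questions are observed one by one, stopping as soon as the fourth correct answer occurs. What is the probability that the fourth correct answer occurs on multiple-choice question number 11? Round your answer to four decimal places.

Y = trial on which the fourth success occurs; negative binomial, r=4, p=0.291.
P(Y=11) = C(10,3) · p^4 · (1−p)^7
= 120 · 0.0071709 · 0.090058 = 0.077496

0.0775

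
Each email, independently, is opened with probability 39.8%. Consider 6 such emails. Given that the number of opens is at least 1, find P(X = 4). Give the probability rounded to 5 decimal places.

X ~ Binomial(6, 0.398). Want P(X=4 | X≥1) = P(X=4) / P(X≥1).
P(X=4) = C(6,4)·0.398^4·0.602^2 = 0.1364007
P(X≥1) = 1 − 0.0475969 = 0.9524031
Ratio = 0.1364007 / 0.9524031 = 0.1432174

0.14322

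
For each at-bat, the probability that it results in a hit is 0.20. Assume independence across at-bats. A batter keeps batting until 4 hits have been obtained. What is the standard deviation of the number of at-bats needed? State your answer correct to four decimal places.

8.9443

Y = total at-bats until the fourth success; negative binomial with r=4, p=0.20.
SD(Y) = √[r(1−p)/p²] = √(80.000000) = 8.944272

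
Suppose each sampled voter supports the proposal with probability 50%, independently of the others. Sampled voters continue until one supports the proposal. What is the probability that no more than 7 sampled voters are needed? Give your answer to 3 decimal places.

0.992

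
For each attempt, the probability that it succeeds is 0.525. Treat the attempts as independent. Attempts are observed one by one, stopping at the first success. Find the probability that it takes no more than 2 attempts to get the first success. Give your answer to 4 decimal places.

Y = number of attempts to the first success; geometric, p = 0.525.
P(Y ≤ 2) = 1 − (1−p)^2 = 1 − 0.225625 = 0.774375

0.7744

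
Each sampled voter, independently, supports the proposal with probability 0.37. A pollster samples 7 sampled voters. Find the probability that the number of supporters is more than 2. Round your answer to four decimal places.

X ~ Binomial(7, 0.37); P(X ≥ 3) = Σ C(7,k) p^k (1−p)^(7−k) over k:
  k=3: C(7,3)·0.37^3·0.63^4 = 0.279277
  k=4: C(7,4)·0.37^4·0.63^3 = 0.164020
  k=5: C(7,5)·0.37^5·0.63^2 = 0.057797
  k=6: C(7,6)·0.37^6·0.63^1 = 0.011315
  k=7: C(7,7)·0.37^7·0.63^0 = 0.000949
Total = 0.513359

0.5134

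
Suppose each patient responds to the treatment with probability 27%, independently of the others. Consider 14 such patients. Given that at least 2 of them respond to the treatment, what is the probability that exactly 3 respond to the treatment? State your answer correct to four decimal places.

0.2431

X ~ Binomial(14, 0.27). Want P(X=3 | X≥2) = P(X=3) / P(X≥2).
P(X=3) = C(14,3)·0.27^3·0.73^11 = 0.224773
P(X≥2) = 1 − 0.012205 − 0.063196 = 0.924600
Ratio = 0.224773 / 0.924600 = 0.243103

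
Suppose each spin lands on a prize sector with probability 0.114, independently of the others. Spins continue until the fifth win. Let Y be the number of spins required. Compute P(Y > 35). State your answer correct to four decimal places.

Needing more than 35 spins ⇔ fewer than 5 successes in the first 35. With X ~ Binomial(35, 0.114), P(Y > 35) = P(X ≤ 4).
  k=0: C(35,0)·0.114^0·0.886^35 = 0.014460
  k=1: C(35,1)·0.114^1·0.886^34 = 0.065121
  k=2: C(35,2)·0.114^2·0.886^33 = 0.142442
  k=3: C(35,3)·0.114^3·0.886^32 = 0.201606
  k=4: C(35,4)·0.114^4·0.886^31 = 0.207522
P(X ≤ 4) = 0.631152

0.6312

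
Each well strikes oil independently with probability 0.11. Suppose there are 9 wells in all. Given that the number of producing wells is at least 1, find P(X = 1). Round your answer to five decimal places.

X ~ Binomial(9, 0.11). Want P(X=1 | X≥1) = P(X=1) / P(X≥1).
P(X=1) = C(9,1)·0.11^1·0.89^8 = 0.3897223
P(X≥1) = 1 − 0.3503564 = 0.6496436
Ratio = 0.3897223 / 0.6496436 = 0.5999017

0.59990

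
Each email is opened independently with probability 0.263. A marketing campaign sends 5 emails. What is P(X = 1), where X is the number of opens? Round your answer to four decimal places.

0.3880

X ~ Binomial(n=5, p=0.263).
P(X=1) = C(5,1) · p^1 · (1−p)^4
= 5 · 0.263 · 0.29503 = 0.387968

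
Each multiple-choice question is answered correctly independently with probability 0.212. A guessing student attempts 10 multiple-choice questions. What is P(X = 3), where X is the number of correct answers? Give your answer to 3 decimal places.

X ~ Binomial(n=10, p=0.212).
P(X=3) = C(10,3) · p^3 · (1−p)^7
= 120 · 0.0095281 · 0.18866 = 0.21571

0.216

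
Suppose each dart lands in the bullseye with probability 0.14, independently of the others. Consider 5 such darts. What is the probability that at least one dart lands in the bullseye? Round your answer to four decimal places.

0.5296

P(at least one) = 1 − P(none) = 1 − (1 − 0.14)^5
= 1 − 0.470427 = 0.529573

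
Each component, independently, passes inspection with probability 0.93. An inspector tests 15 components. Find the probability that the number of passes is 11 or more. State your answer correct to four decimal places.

0.9972

X ~ Binomial(15, 0.93); P(X ≥ 11) = Σ C(15,k) p^k (1−p)^(15−k) over k:
  k=11: C(15,11)·0.93^11·0.07^4 = 0.014752
  k=12: C(15,12)·0.93^12·0.07^3 = 0.065328
  k=13: C(15,13)·0.93^13·0.07^2 = 0.200292
  k=14: C(15,14)·0.93^14·0.07^1 = 0.380146
  k=15: C(15,15)·0.93^15·0.07^0 = 0.336701
Total = 0.997219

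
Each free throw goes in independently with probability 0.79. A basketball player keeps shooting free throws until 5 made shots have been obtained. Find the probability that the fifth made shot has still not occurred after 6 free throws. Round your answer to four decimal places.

0.3692

Needing more than 6 free throws ⇔ fewer than 5 successes in the first 6. With X ~ Binomial(6, 0.79), P(Y > 6) = P(X ≤ 4).
  k=0: C(6,0)·0.79^0·0.21^6 = 0.000086
  k=1: C(6,1)·0.79^1·0.21^5 = 0.001936
  k=2: C(6,2)·0.79^2·0.21^4 = 0.018206
  k=3: C(6,3)·0.79^3·0.21^3 = 0.091321
  k=4: C(6,4)·0.79^4·0.21^2 = 0.257655
P(X ≤ 4) = 0.369203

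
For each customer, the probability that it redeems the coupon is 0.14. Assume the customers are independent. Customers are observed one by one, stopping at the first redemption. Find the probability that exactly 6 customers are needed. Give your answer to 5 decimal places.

Geometric (trials to first success), p = 0.14.
P(Y = 6) = (1−p)^5 · p = 0.47043 · 0.14 = 0.0658598

0.06586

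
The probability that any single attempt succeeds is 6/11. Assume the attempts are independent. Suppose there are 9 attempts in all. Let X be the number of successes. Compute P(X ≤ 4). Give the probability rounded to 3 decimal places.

X ~ Binomial(9, 0.545455); P(X ≤ 4) = Σ C(9,k) p^k (1−p)^(9−k) over k:
  k=0: C(9,0)·0.545455^0·0.454545^9 = 0.00083
  k=1: C(9,1)·0.545455^1·0.454545^8 = 0.00895
  k=2: C(9,2)·0.545455^2·0.454545^7 = 0.04294
  k=3: C(9,3)·0.545455^3·0.454545^6 = 0.12023
  k=4: C(9,4)·0.545455^4·0.454545^5 = 0.21642
Total = 0.38936

0.389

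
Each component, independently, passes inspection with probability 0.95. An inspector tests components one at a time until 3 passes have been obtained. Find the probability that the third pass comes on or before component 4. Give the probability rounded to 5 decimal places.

0.98598

Finishing within 4 components ⇔ at least 3 successes in the first 4. With X ~ Binomial(4, 0.95), P(Y ≤ 4) = 1 − P(X ≤ 2).
  k=0: C(4,0)·0.95^0·0.05^4 = 0.0000063
  k=1: C(4,1)·0.95^1·0.05^3 = 0.0004750
  k=2: C(4,2)·0.95^2·0.05^2 = 0.0135375
1 − 0.0140187 = 0.9859813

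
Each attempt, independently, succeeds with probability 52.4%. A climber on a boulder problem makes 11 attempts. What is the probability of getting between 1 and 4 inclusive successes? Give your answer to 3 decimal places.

X ~ Binomial(11, 0.524); P(1 ≤ X ≤ 4) = Σ C(11,k) p^k (1−p)^(11−k) over k:
  k=1: C(11,1)·0.524^1·0.476^10 = 0.00344
  k=2: C(11,2)·0.524^2·0.476^9 = 0.01894
  k=3: C(11,3)·0.524^3·0.476^8 = 0.06257
  k=4: C(11,4)·0.524^4·0.476^7 = 0.13775
Total = 0.22270

0.223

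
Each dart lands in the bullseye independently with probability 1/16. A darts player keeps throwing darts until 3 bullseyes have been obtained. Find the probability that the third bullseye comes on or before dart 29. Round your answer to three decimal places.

Finishing within 29 darts ⇔ at least 3 successes in the first 29. With X ~ Binomial(29, 0.0625), P(Y ≤ 29) = 1 − P(X ≤ 2).
  k=0: C(29,0)·0.0625^0·0.9375^29 = 0.15387
  k=1: C(29,1)·0.0625^1·0.9375^28 = 0.29749
  k=2: C(29,2)·0.0625^2·0.9375^27 = 0.27766
1 − 0.72902 = 0.27098

0.271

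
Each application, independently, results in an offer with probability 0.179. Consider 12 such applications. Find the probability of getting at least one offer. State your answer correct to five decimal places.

0.90622

P(at least one) = 1 − P(none) = 1 − (1 − 0.179)^12
= 1 − 0.0937817 = 0.9062183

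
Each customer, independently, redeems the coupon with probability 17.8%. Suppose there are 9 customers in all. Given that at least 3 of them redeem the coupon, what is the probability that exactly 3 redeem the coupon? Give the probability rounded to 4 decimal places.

X ~ Binomial(9, 0.178). Want P(X=3 | X≥3) = P(X=3) / P(X≥3).
P(X=3) = C(9,3)·0.178^3·0.822^6 = 0.146140
P(X≥3) = 1 − 0.171335 − 0.333916 − 0.289231 = 0.205518
Ratio = 0.146140 / 0.205518 = 0.711084

0.7111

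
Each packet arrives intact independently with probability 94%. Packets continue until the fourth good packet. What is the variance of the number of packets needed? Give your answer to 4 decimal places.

0.2716

Y = total packets until the fourth success; negative binomial with r=4, p=0.94.
Var(Y) = r(1−p)/p² = 4·0.06 / 0.94² = 0.271616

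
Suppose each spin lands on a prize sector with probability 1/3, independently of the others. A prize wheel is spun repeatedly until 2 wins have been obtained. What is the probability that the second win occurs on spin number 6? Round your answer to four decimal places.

0.1097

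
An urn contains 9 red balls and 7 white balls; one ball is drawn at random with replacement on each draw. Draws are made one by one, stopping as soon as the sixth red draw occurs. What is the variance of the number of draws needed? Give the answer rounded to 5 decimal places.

8.29630

Y = total draws until the sixth success; negative binomial with r=6, p=0.5625.
Var(Y) = r(1−p)/p² = 6·0.4375 / 0.5625² = 8.2962963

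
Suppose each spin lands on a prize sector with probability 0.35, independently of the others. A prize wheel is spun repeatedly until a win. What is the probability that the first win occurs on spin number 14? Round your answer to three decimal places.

0.001

Geometric (trials to first success), p = 0.35.
P(Y = 14) = (1−p)^13 · p = 0.0036972 · 0.35 = 0.00129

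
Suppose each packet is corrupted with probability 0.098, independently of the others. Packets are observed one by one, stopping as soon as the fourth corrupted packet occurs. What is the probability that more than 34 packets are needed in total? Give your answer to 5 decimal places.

0.56959

Needing more than 34 packets ⇔ fewer than 4 successes in the first 34. With X ~ Binomial(34, 0.098), P(Y > 34) = P(X ≤ 3).
  k=0: C(34,0)·0.098^0·0.902^34 = 0.0299932
  k=1: C(34,1)·0.098^1·0.902^33 = 0.1107951
  k=2: C(34,2)·0.098^2·0.902^32 = 0.1986206
  k=3: C(34,3)·0.098^3·0.902^31 = 0.2301826
P(X ≤ 3) = 0.5695915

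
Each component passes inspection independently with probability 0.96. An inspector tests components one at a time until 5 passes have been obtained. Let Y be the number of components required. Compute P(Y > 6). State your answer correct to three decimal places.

0.022

Needing more than 6 components ⇔ fewer than 5 successes in the first 6. With X ~ Binomial(6, 0.96), P(Y > 6) = P(X ≤ 4).
  k=0: C(6,0)·0.96^0·0.04^6 = 0.00000
  k=1: C(6,1)·0.96^1·0.04^5 = 0.00000
  k=2: C(6,2)·0.96^2·0.04^4 = 0.00004
  k=3: C(6,3)·0.96^3·0.04^3 = 0.00113
  k=4: C(6,4)·0.96^4·0.04^2 = 0.02038
P(X ≤ 4) = 0.02155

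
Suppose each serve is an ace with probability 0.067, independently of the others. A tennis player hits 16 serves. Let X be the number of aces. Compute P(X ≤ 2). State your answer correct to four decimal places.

X ~ Binomial(16, 0.067); P(X ≤ 2) = Σ C(16,k) p^k (1−p)^(16−k) over k:
  k=0: C(16,0)·0.067^0·0.933^16 = 0.329690
  k=1: C(16,1)·0.067^1·0.933^15 = 0.378808
  k=2: C(16,2)·0.067^2·0.933^14 = 0.204021
Total = 0.912519

0.9125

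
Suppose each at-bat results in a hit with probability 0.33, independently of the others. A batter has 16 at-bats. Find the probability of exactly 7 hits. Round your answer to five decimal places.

X ~ Binomial(n=16, p=0.33).
P(X=7) = C(16,7) · p^7 · (1−p)^9
= 11440 · 0.00042618 · 0.027207 = 0.1326468

0.13265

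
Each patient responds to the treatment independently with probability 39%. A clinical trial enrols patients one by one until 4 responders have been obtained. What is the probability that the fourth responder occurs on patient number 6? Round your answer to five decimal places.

Y = trial on which the fourth success occurs; negative binomial, r=4, p=0.39.
P(Y=6) = C(5,3) · p^4 · (1−p)^2
= 10 · 0.023134 · 0.3721 = 0.0860831

0.08608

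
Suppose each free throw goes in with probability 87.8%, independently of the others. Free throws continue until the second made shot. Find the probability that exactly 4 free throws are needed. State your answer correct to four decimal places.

Y = trial on which the second success occurs; negative binomial, r=2, p=0.878.
P(Y=4) = C(3,1) · p^2 · (1−p)^2
= 3 · 0.77088 · 0.014884 = 0.034422

0.0344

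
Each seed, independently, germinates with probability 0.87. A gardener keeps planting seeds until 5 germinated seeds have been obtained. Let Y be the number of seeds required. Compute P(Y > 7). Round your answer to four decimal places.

0.0513

Needing more than 7 seeds ⇔ fewer than 5 successes in the first 7. With X ~ Binomial(7, 0.87), P(Y > 7) = P(X ≤ 4).
  k=0: C(7,0)·0.87^0·0.13^7 = 0.000001
  k=1: C(7,1)·0.87^1·0.13^6 = 0.000029
  k=2: C(7,2)·0.87^2·0.13^5 = 0.000590
  k=3: C(7,3)·0.87^3·0.13^4 = 0.006583
  k=4: C(7,4)·0.87^4·0.13^3 = 0.044053
P(X ≤ 4) = 0.051256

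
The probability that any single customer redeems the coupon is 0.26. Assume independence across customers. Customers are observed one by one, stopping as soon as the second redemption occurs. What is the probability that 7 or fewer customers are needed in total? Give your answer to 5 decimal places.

Finishing within 7 customers ⇔ at least 2 successes in the first 7. With X ~ Binomial(7, 0.26), P(Y ≤ 7) = 1 − P(X ≤ 1).
  k=0: C(7,0)·0.26^0·0.74^7 = 0.1215128
  k=1: C(7,1)·0.26^1·0.74^6 = 0.2988558
1 − 0.4203686 = 0.5796314

0.57963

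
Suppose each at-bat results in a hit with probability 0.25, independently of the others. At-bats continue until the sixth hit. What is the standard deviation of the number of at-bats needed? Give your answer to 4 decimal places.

8.4853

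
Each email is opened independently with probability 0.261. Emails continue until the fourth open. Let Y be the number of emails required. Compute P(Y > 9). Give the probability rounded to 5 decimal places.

Needing more than 9 emails ⇔ fewer than 4 successes in the first 9. With X ~ Binomial(9, 0.261), P(Y > 9) = P(X ≤ 3).
  k=0: C(9,0)·0.261^0·0.739^9 = 0.0657355
  k=1: C(9,1)·0.261^1·0.739^8 = 0.2089481
  k=2: C(9,2)·0.261^2·0.739^7 = 0.2951852
  k=3: C(9,3)·0.261^3·0.739^6 = 0.2432582
P(X ≤ 3) = 0.8131270

0.81313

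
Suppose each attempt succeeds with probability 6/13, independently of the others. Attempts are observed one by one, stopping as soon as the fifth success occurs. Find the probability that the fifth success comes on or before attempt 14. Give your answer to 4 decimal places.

0.8537

Finishing within 14 attempts ⇔ at least 5 successes in the first 14. With X ~ Binomial(14, 0.461538), P(Y ≤ 14) = 1 − P(X ≤ 4).
  k=0: C(14,0)·0.461538^0·0.538462^14 = 0.000172
  k=1: C(14,1)·0.461538^1·0.538462^13 = 0.002067
  k=2: C(14,2)·0.461538^2·0.538462^12 = 0.011516
  k=3: C(14,3)·0.461538^3·0.538462^11 = 0.039484
  k=4: C(14,4)·0.461538^4·0.538462^10 = 0.093071
1 − 0.146311 = 0.853689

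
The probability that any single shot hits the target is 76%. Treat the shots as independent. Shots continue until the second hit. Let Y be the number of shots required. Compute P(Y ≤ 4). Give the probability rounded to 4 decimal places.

Finishing within 4 shots ⇔ at least 2 successes in the first 4. With X ~ Binomial(4, 0.76), P(Y ≤ 4) = 1 − P(X ≤ 1).
  k=0: C(4,0)·0.76^0·0.24^4 = 0.003318
  k=1: C(4,1)·0.76^1·0.24^3 = 0.042025
1 − 0.045343 = 0.954657

0.9547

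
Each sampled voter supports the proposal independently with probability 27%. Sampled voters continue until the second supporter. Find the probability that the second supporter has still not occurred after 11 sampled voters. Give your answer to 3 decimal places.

0.159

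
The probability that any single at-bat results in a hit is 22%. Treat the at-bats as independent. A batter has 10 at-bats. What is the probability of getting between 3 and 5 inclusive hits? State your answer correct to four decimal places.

X ~ Binomial(10, 0.22); P(3 ≤ X ≤ 5) = Σ C(10,k) p^k (1−p)^(10−k) over k:
  k=3: C(10,3)·0.22^3·0.78^7 = 0.224446
  k=4: C(10,4)·0.22^4·0.78^6 = 0.110784
  k=5: C(10,5)·0.22^5·0.78^5 = 0.037496
Total = 0.372726

0.3727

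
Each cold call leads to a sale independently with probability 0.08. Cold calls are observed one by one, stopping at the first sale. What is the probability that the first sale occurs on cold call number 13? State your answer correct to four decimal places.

0.0294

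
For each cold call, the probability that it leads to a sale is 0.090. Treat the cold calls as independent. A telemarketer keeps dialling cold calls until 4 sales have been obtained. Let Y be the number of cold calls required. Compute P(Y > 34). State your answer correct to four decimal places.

0.6333

Needing more than 34 cold calls ⇔ fewer than 4 successes in the first 34. With X ~ Binomial(34, 0.09), P(Y > 34) = P(X ≤ 3).
  k=0: C(34,0)·0.09^0·0.91^34 = 0.040496
  k=1: C(34,1)·0.09^1·0.91^33 = 0.136172
  k=2: C(34,2)·0.09^2·0.91^32 = 0.222215
  k=3: C(34,3)·0.09^3·0.91^31 = 0.234424
P(X ≤ 3) = 0.633306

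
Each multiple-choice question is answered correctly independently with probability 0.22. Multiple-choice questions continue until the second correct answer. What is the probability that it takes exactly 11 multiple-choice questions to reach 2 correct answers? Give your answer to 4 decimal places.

0.0517

Y = trial on which the second success occurs; negative binomial, r=2, p=0.22.
P(Y=11) = C(10,1) · p^2 · (1−p)^9
= 10 · 0.0484 · 0.10687 = 0.051725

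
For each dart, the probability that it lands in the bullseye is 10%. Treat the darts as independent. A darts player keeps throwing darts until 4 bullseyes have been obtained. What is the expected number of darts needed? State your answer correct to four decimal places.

40.0000

Y = total darts until the fourth success; negative binomial with r=4, p=0.10.
E[Y] = r / p = 4 / 0.10 = 40.000000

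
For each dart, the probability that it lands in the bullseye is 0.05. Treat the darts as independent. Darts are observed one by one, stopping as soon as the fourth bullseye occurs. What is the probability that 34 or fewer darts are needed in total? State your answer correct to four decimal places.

0.0881

Finishing within 34 darts ⇔ at least 4 successes in the first 34. With X ~ Binomial(34, 0.05), P(Y ≤ 34) = 1 − P(X ≤ 3).
  k=0: C(34,0)·0.05^0·0.95^34 = 0.174825
  k=1: C(34,1)·0.05^1·0.95^33 = 0.312844
  k=2: C(34,2)·0.05^2·0.95^32 = 0.271680
  k=3: C(34,3)·0.05^3·0.95^31 = 0.152522
1 − 0.911871 = 0.088129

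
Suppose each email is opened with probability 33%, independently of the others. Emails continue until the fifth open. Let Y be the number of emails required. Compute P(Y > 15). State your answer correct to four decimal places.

0.4148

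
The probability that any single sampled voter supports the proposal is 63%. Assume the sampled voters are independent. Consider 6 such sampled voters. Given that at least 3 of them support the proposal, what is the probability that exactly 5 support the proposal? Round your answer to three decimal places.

X ~ Binomial(6, 0.63). Want P(X=5 | X≥3) = P(X=5) / P(X≥3).
P(X=5) = C(6,5)·0.63^5·0.37^1 = 0.22032
P(X≥3) = 1 − 0.00257 − 0.02621 − 0.11158 = 0.85964
Ratio = 0.22032 / 0.85964 = 0.25629

0.256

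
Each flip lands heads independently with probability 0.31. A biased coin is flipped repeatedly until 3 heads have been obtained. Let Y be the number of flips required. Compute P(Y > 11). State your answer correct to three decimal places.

0.288

Needing more than 11 flips ⇔ fewer than 3 successes in the first 11. With X ~ Binomial(11, 0.31), P(Y > 11) = P(X ≤ 2).
  k=0: C(11,0)·0.31^0·0.69^11 = 0.01688
  k=1: C(11,1)·0.31^1·0.69^10 = 0.08342
  k=2: C(11,2)·0.31^2·0.69^9 = 0.18738
P(X ≤ 2) = 0.28768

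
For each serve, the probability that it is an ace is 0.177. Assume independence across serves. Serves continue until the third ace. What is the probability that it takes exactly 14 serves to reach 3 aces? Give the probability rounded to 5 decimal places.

Y = trial on which the third success occurs; negative binomial, r=3, p=0.177.
P(Y=14) = C(13,2) · p^3 · (1−p)^11
= 78 · 0.0055452 · 0.11733 = 0.0507473

0.05075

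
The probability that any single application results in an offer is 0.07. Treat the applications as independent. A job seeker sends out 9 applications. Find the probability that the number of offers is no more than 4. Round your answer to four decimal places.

0.9998

X ~ Binomial(9, 0.07); P(X ≤ 4) = Σ C(9,k) p^k (1−p)^(9−k) over k:
  k=0: C(9,0)·0.07^0·0.93^9 = 0.520411
  k=1: C(9,1)·0.07^1·0.93^8 = 0.352537
  k=2: C(9,2)·0.07^2·0.93^7 = 0.106140
  k=3: C(9,3)·0.07^3·0.93^6 = 0.018641
  k=4: C(9,4)·0.07^4·0.93^5 = 0.002105
Total = 0.999833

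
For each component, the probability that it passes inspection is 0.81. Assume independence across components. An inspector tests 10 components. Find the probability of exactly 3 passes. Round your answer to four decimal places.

0.0006

X ~ Binomial(n=10, p=0.81).
P(X=3) = C(10,3) · p^3 · (1−p)^7
= 120 · 0.53144 · 8.9387e-06 = 0.000570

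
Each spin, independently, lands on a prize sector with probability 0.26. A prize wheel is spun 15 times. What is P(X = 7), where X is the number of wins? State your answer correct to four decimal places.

0.0465

X ~ Binomial(n=15, p=0.26).
P(X=7) = C(15,7) · p^7 · (1−p)^8
= 6435 · 8.0318e-05 · 0.089919 = 0.046475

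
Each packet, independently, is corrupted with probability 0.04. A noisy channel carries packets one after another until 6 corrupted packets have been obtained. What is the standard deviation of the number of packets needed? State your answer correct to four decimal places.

60.0000

Y = total packets until the sixth success; negative binomial with r=6, p=0.04.
SD(Y) = √[r(1−p)/p²] = √(3600.000000) = 60.000000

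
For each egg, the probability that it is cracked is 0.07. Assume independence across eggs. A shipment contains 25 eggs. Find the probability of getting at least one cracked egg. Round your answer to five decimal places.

P(at least one) = 1 − P(none) = 1 − (1 − 0.07)^25
= 1 − 0.1629573 = 0.8370427

0.83704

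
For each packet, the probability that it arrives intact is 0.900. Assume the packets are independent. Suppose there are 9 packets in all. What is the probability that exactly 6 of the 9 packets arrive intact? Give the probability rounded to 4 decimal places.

0.0446

X ~ Binomial(n=9, p=0.90).
P(X=6) = C(9,6) · p^6 · (1−p)^3
= 84 · 0.53144 · 0.001 = 0.044641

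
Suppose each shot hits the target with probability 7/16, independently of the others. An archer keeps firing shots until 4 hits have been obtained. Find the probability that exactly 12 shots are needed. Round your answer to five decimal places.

0.06059

Y = trial on which the fourth success occurs; negative binomial, r=4, p=0.4375.
P(Y=12) = C(11,3) · p^4 · (1−p)^8
= 165 · 0.036636 · 0.010023 = 0.0605866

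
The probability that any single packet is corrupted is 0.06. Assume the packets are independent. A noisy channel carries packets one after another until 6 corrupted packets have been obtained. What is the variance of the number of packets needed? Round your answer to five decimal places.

Y = total packets until the sixth success; negative binomial with r=6, p=0.06.
Var(Y) = r(1−p)/p² = 6·0.94 / 0.06² = 1566.6666667

1566.66667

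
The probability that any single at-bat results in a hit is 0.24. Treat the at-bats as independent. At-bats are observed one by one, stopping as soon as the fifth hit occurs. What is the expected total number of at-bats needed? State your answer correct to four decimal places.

Y = total at-bats until the fifth success; negative binomial with r=5, p=0.24.
E[Y] = r / p = 5 / 0.24 = 20.833333

20.8333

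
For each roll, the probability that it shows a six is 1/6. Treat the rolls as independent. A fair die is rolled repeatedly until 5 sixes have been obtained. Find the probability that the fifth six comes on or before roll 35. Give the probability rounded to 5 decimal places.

0.71568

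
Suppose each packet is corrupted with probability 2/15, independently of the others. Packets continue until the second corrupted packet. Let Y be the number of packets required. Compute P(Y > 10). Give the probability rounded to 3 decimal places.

Needing more than 10 packets ⇔ fewer than 2 successes in the first 10. With X ~ Binomial(10, 0.133333), P(Y > 10) = P(X ≤ 1).
  k=0: C(10,0)·0.133333^0·0.866667^10 = 0.23907
  k=1: C(10,1)·0.133333^1·0.866667^9 = 0.36780
P(X ≤ 1) = 0.60686

0.607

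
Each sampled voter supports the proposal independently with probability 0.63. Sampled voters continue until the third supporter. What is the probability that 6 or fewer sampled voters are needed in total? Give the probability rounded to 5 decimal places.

0.85964

Finishing within 6 sampled voters ⇔ at least 3 successes in the first 6. With X ~ Binomial(6, 0.63), P(Y ≤ 6) = 1 − P(X ≤ 2).
  k=0: C(6,0)·0.63^0·0.37^6 = 0.0025657
  k=1: C(6,1)·0.63^1·0.37^5 = 0.0262120
  k=2: C(6,2)·0.63^2·0.37^4 = 0.1115782
1 − 0.1403559 = 0.8596441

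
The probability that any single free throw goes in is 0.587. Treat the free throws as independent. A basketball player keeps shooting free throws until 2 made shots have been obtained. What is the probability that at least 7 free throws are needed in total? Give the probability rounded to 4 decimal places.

Needing more than 6 free throws ⇔ fewer than 2 successes in the first 6. With X ~ Binomial(6, 0.587), P(Y > 6) = P(X ≤ 1).
  k=0: C(6,0)·0.587^0·0.413^6 = 0.004962
  k=1: C(6,1)·0.587^1·0.413^5 = 0.042319
P(X ≤ 1) = 0.047282

0.0473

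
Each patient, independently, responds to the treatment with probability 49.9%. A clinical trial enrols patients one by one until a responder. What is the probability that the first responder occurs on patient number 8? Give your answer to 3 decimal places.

0.004

Geometric (trials to first success), p = 0.499.
P(Y = 8) = (1−p)^7 · p = 0.0079225 · 0.499 = 0.00395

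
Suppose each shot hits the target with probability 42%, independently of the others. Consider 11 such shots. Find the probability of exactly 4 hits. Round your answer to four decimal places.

0.2267

X ~ Binomial(n=11, p=0.42).
P(X=4) = C(11,4) · p^4 · (1−p)^7
= 330 · 0.031117 · 0.02208 = 0.226729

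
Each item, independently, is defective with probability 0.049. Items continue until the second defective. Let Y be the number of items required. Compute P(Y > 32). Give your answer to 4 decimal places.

Needing more than 32 items ⇔ fewer than 2 successes in the first 32. With X ~ Binomial(32, 0.049), P(Y > 32) = P(X ≤ 1).
  k=0: C(32,0)·0.049^0·0.951^32 = 0.200344
  k=1: C(32,1)·0.049^1·0.951^31 = 0.330325
P(X ≤ 1) = 0.530670

0.5307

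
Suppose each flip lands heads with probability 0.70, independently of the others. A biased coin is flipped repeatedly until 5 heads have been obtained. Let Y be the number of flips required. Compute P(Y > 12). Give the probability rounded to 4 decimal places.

0.0095

Needing more than 12 flips ⇔ fewer than 5 successes in the first 12. With X ~ Binomial(12, 0.70), P(Y > 12) = P(X ≤ 4).
  k=0: C(12,0)·0.70^0·0.30^12 = 0.000001
  k=1: C(12,1)·0.70^1·0.30^11 = 0.000015
  k=2: C(12,2)·0.70^2·0.30^10 = 0.000191
  k=3: C(12,3)·0.70^3·0.30^9 = 0.001485
  k=4: C(12,4)·0.70^4·0.30^8 = 0.007798
P(X ≤ 4) = 0.009489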